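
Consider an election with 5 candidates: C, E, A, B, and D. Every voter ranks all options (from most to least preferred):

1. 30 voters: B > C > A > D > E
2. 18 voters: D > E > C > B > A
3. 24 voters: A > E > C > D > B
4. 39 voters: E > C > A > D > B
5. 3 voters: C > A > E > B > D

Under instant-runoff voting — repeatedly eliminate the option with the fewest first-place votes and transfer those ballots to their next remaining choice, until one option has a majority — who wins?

Round 1: C 3, E 39, A 24, B 30, D 18. Eliminate C.
Round 2: E 39, A 27, B 30, D 18. Eliminate D.
Round 3: E 57, A 27, B 30. Eliminate A.
Round 4: E 84, B 30. E has a majority.

E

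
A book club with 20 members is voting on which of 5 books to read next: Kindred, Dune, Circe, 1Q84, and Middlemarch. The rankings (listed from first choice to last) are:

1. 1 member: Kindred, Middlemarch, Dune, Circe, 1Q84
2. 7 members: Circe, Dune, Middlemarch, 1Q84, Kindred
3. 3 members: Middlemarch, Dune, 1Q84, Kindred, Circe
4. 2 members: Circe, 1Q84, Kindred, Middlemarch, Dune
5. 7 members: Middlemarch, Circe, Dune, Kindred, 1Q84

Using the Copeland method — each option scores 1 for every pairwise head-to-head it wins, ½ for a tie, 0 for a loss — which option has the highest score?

Kindred: loses to Dune, Circe, 1Q84, and Middlemarch → score 0.
Dune: beats Kindred and 1Q84; loses to Circe and Middlemarch → score 2.
Circe: beats Kindred, Dune, and 1Q84; loses to Middlemarch → score 3.
1Q84: beats Kindred; loses to Dune, Circe, and Middlemarch → score 1.
Middlemarch: beats Kindred, Dune, Circe, and 1Q84 → score 4.
Middlemarch has the best pairwise record.

Middlemarch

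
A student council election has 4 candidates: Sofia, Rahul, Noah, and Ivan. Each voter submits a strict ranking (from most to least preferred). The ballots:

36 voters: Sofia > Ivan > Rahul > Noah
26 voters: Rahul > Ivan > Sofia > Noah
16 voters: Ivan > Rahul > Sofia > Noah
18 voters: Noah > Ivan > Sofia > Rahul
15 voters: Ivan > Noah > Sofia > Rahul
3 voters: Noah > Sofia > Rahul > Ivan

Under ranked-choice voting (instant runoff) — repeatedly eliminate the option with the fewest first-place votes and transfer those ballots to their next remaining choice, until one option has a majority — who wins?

Ivan

Round 1: Sofia 36, Rahul 26, Noah 21, Ivan 31. Eliminate Noah.
Round 2: Sofia 39, Rahul 26, Ivan 49. Eliminate Rahul.
Round 3: Sofia 39, Ivan 75. Ivan has a majority.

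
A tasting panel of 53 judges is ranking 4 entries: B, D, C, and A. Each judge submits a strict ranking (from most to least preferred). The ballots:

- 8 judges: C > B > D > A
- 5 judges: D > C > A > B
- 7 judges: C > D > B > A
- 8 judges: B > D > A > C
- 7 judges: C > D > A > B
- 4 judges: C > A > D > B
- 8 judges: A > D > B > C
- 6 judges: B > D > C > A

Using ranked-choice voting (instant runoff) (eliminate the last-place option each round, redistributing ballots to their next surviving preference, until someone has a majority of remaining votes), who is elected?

Round 1: B 14, D 5, C 26, A 8. Eliminate D.
Round 2: B 14, C 31, A 8. C has a majority.

C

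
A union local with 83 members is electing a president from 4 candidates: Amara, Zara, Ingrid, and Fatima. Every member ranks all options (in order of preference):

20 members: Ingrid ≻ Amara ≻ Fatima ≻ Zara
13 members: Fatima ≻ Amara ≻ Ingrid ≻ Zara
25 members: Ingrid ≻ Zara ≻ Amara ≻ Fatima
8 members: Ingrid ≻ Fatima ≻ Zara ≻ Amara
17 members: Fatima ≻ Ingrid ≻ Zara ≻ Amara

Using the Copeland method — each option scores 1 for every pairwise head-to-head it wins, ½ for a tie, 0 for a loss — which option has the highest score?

Amara: beats Fatima; loses to Zara and Ingrid → score 1.
Zara: beats Amara; loses to Ingrid and Fatima → score 1.
Ingrid: beats Amara, Zara, and Fatima → score 3.
Fatima: beats Zara; loses to Amara and Ingrid → score 1.
Ingrid has the best pairwise record.

Ingrid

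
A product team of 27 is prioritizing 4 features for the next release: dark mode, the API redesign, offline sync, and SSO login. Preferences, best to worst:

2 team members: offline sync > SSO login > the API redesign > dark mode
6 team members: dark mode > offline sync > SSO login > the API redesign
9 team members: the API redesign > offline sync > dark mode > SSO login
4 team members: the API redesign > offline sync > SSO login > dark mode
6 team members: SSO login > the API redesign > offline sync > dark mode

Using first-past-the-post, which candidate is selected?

First-place votes: dark mode 6, the API redesign 13, offline sync 2, SSO login 6.
the API redesign has the most first-place votes.

the API redesign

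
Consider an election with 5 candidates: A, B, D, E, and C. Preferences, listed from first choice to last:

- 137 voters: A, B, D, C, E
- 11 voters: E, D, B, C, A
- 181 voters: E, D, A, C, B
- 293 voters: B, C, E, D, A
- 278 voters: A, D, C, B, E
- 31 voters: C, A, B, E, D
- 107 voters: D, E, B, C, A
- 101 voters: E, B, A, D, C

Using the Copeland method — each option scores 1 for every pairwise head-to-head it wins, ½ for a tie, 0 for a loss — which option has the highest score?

D

A: beats B and C; loses to D and E → score 2.
B: beats E and C; loses to A and D → score 2.
D: beats A, B, and C; loses to E → score 3.
E: beats A and D; loses to B and C → score 2.
C: beats E; loses to A, B, and D → score 1.
D has the best pairwise record.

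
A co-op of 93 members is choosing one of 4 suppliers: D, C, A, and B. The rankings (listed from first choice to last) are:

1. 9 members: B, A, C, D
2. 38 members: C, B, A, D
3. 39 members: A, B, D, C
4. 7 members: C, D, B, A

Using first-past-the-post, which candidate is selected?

First-place votes: D 0, C 45, A 39, B 9.
C has the most first-place votes.

C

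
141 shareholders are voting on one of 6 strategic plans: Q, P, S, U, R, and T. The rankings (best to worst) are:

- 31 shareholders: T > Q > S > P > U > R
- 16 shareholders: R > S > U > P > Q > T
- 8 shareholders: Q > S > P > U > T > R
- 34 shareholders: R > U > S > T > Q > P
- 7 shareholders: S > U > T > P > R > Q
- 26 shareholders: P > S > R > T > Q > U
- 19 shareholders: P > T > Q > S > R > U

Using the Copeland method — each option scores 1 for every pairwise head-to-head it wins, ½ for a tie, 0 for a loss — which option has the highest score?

Q: beats P and U; loses to S, R, and T → score 2.
P: beats U and R; loses to Q, S, and T → score 2.
S: beats Q, P, U, R, and T → score 5.
U: loses to Q, P, S, R, and T → score 0.
R: beats Q, U, and T; loses to P and S → score 3.
T: beats Q, P, and U; loses to S and R → score 3.
S has the best pairwise record.

S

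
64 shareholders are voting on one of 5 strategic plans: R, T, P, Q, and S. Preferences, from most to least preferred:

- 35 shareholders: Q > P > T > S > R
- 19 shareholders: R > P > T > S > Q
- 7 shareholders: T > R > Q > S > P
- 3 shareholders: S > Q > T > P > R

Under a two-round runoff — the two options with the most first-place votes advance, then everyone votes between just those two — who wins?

Q

Round 1 first-place votes: R 19, T 7, P 0, Q 35, S 3.
Q and R advance.
Runoff: Q is preferred to R by 38 voters; R by 26.
Q wins the runoff.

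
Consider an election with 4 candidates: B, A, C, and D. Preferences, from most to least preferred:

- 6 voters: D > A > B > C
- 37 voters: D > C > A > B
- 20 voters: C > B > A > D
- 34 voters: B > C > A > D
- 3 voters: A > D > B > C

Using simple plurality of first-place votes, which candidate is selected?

D

First-place votes: B 34, A 3, C 20, D 43.
D has the most first-place votes.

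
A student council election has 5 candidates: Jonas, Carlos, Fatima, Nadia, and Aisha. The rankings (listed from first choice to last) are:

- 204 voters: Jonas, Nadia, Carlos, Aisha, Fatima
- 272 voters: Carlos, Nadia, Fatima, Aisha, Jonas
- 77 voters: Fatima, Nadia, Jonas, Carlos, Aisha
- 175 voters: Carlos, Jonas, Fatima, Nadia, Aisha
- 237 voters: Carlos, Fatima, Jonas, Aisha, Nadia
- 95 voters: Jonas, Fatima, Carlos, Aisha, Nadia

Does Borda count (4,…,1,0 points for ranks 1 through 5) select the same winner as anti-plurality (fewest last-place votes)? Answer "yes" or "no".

yes

Borda — scores: Jonas 2349, Carlos 3411, Fatima 2198, Nadia 1834, Aisha 808. Winner: Carlos.
Anti-plurality — last-place votes: Jonas 272, Carlos 0, Fatima 204, Nadia 332, Aisha 252. Winner: Carlos.
The two methods agree.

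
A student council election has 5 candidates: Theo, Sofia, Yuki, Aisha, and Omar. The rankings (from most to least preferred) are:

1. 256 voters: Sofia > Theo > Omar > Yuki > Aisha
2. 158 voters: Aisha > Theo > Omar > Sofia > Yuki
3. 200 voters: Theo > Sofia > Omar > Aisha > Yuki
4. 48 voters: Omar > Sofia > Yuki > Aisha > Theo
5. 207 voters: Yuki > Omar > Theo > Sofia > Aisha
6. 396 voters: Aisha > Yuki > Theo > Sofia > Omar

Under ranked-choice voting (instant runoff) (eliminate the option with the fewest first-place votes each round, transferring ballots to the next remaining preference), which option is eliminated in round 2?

Round 1: Theo 200, Sofia 256, Yuki 207, Aisha 554, Omar 48. Eliminate Omar.
Round 2: Theo 200, Sofia 304, Yuki 207, Aisha 554. Eliminate Theo.

Theo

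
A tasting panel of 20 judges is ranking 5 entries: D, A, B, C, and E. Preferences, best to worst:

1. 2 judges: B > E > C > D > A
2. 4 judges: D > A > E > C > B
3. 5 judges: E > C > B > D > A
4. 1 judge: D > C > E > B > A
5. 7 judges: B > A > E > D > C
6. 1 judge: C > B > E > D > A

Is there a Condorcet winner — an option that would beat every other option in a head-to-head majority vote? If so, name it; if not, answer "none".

none

Checking pairwise contests:
B beats D 15–5.
D beats A 13–7.
C beats B 11–9.
D beats C 12–8.
A beats E 11–9.
Every option loses at least one head-to-head, so there is no Condorcet winner.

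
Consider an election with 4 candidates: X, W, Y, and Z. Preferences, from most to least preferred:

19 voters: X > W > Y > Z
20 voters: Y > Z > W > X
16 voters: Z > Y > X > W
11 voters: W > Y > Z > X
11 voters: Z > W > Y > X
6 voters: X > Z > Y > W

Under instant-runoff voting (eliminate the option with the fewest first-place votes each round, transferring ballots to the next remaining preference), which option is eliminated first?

Round 1: X 25, W 11, Y 20, Z 27. Eliminate W.

W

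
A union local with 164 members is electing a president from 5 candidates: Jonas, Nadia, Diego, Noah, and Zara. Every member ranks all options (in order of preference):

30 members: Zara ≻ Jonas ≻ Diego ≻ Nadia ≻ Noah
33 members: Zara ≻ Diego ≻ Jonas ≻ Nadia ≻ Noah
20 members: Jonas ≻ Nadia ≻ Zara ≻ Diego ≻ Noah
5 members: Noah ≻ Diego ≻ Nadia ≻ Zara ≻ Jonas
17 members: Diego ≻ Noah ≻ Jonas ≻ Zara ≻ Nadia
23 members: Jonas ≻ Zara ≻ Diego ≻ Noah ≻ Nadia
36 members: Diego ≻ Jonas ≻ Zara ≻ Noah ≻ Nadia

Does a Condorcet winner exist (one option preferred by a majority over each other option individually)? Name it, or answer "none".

Checking pairwise contests:
Diego beats Jonas 91–73.
Jonas beats Nadia 159–5.
Zara beats Diego 106–58.
Jonas beats Noah 142–22.
Jonas beats Zara 96–68.
Every option loses at least one head-to-head, so there is no Condorcet winner.

none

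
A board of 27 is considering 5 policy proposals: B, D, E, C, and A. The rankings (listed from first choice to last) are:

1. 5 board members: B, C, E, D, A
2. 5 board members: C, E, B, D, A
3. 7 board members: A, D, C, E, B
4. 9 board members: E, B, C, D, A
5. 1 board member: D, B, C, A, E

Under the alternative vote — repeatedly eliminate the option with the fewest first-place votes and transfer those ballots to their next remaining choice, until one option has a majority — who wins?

E

Round 1: B 5, D 1, E 9, C 5, A 7. Eliminate D.
Round 2: B 6, E 9, C 5, A 7. Eliminate C.
Round 3: B 6, E 14, A 7. E has a majority.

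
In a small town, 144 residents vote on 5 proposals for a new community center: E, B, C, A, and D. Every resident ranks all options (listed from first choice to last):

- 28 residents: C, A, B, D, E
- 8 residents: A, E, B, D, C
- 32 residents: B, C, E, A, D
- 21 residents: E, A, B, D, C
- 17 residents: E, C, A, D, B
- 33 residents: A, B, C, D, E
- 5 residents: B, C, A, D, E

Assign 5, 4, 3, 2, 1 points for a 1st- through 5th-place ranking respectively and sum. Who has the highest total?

A

E: 28·1 + 8·4 + 32·3 + 21·5 + 17·5 + 33·1 + 5·1 = 384
B: 28·3 + 8·3 + 32·5 + 21·3 + 17·1 + 33·4 + 5·5 = 505
C: 28·5 + 8·1 + 32·4 + 21·1 + 17·4 + 33·3 + 5·4 = 484
A: 28·4 + 8·5 + 32·2 + 21·4 + 17·3 + 33·5 + 5·3 = 531
D: 28·2 + 8·2 + 32·1 + 21·2 + 17·2 + 33·2 + 5·2 = 256
A has the highest Borda score (531).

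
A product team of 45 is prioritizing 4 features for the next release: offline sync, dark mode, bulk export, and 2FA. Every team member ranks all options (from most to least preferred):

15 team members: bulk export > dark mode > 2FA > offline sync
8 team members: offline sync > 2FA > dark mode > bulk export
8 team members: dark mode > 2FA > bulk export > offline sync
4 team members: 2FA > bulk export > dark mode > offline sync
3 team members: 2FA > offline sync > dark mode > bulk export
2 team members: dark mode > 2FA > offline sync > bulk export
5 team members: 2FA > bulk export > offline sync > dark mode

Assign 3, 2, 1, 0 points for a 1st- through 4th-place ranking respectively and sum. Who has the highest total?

2FA

offline sync: 15·0 + 8·3 + 8·0 + 4·0 + 3·2 + 2·1 + 5·1 = 37
dark mode: 15·2 + 8·1 + 8·3 + 4·1 + 3·1 + 2·3 + 5·0 = 75
bulk export: 15·3 + 8·0 + 8·1 + 4·2 + 3·0 + 2·0 + 5·2 = 71
2FA: 15·1 + 8·2 + 8·2 + 4·3 + 3·3 + 2·2 + 5·3 = 87
2FA has the highest Borda score (87).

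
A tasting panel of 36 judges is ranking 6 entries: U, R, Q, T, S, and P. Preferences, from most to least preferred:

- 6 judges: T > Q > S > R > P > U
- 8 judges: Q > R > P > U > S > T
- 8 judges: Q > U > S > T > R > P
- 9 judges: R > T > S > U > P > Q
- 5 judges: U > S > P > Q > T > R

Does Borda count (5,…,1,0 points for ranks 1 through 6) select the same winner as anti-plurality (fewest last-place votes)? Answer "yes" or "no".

Borda — scores: U 91, R 97, Q 114, T 87, S 97, P 54. Winner: Q.
Anti-plurality — last-place votes: U 6, R 5, Q 9, T 8, S 0, P 8. Winner: S.
The two methods disagree.

no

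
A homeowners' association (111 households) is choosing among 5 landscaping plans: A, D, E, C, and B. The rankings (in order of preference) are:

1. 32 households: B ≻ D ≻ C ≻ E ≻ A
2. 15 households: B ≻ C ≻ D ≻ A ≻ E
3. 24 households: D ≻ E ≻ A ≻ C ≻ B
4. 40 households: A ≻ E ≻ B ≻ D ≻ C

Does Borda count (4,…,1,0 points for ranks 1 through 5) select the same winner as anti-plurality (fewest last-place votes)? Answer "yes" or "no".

Borda — scores: A 223, D 262, E 224, C 133, B 268. Winner: B.
Anti-plurality — last-place votes: A 32, D 0, E 15, C 40, B 24. Winner: D.
The two methods disagree.

no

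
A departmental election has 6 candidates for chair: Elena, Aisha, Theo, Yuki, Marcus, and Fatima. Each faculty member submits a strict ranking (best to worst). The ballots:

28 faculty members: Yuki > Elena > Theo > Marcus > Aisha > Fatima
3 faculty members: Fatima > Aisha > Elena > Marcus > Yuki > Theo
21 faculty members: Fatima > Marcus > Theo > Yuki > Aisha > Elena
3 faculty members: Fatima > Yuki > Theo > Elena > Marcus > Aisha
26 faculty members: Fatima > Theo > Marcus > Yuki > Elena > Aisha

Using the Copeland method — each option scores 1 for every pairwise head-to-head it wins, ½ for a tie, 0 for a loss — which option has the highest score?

Fatima

Elena: beats Aisha; loses to Theo, Yuki, Marcus, and Fatima → score 1.
Aisha: loses to Elena, Theo, Yuki, Marcus, and Fatima → score 0.
Theo: beats Elena, Aisha, Yuki, and Marcus; loses to Fatima → score 4.
Yuki: beats Elena and Aisha; loses to Theo, Marcus, and Fatima → score 2.
Marcus: beats Elena, Aisha, and Yuki; loses to Theo and Fatima → score 3.
Fatima: beats Elena, Aisha, Theo, Yuki, and Marcus → score 5.
Fatima has the best pairwise record.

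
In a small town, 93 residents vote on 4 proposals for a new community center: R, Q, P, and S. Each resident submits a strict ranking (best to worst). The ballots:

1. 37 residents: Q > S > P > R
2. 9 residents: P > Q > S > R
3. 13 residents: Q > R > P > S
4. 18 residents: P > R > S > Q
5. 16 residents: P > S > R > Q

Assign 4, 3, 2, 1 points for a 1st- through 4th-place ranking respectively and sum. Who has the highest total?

P

R: 37·1 + 9·1 + 13·3 + 18·3 + 16·2 = 171
Q: 37·4 + 9·3 + 13·4 + 18·1 + 16·1 = 261
P: 37·2 + 9·4 + 13·2 + 18·4 + 16·4 = 272
S: 37·3 + 9·2 + 13·1 + 18·2 + 16·3 = 226
P has the highest Borda score (272).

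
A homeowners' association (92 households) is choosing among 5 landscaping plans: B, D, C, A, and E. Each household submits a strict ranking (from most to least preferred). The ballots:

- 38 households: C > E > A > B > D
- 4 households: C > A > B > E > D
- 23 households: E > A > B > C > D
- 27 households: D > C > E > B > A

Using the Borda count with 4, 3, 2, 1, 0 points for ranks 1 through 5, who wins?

C

B: 38·1 + 4·2 + 23·2 + 27·1 = 119
D: 38·0 + 4·0 + 23·0 + 27·4 = 108
C: 38·4 + 4·4 + 23·1 + 27·3 = 272
A: 38·2 + 4·3 + 23·3 + 27·0 = 157
E: 38·3 + 4·1 + 23·4 + 27·2 = 264
C has the highest Borda score (272).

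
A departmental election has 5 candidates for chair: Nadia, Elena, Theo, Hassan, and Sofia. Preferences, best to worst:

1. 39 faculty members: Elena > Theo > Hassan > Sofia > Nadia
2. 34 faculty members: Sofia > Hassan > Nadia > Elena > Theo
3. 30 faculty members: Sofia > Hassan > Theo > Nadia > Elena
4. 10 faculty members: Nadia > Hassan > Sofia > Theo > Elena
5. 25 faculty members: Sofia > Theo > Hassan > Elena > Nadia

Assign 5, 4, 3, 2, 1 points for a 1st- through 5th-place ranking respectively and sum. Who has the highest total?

Nadia: 39·1 + 34·3 + 30·2 + 10·5 + 25·1 = 276
Elena: 39·5 + 34·2 + 30·1 + 10·1 + 25·2 = 353
Theo: 39·4 + 34·1 + 30·3 + 10·2 + 25·4 = 400
Hassan: 39·3 + 34·4 + 30·4 + 10·4 + 25·3 = 488
Sofia: 39·2 + 34·5 + 30·5 + 10·3 + 25·5 = 553
Sofia has the highest Borda score (553).

Sofia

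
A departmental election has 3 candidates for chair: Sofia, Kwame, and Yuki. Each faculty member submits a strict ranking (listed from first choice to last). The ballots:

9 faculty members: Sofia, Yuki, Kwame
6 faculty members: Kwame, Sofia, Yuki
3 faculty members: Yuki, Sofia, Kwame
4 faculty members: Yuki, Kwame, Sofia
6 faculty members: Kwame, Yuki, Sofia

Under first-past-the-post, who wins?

Kwame

First-place votes: Sofia 9, Kwame 12, Yuki 7.
Kwame has the most first-place votes.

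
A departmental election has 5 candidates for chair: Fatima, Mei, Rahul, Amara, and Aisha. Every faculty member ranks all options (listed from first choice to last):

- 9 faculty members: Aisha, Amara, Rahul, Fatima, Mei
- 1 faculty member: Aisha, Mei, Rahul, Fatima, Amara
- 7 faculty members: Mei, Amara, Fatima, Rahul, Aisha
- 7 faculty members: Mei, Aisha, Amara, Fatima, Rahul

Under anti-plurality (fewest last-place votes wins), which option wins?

Last-place votes: Fatima 0, Mei 9, Rahul 7, Amara 1, Aisha 7.
Fatima is ranked last by the fewest voters, so Fatima wins.

Fatima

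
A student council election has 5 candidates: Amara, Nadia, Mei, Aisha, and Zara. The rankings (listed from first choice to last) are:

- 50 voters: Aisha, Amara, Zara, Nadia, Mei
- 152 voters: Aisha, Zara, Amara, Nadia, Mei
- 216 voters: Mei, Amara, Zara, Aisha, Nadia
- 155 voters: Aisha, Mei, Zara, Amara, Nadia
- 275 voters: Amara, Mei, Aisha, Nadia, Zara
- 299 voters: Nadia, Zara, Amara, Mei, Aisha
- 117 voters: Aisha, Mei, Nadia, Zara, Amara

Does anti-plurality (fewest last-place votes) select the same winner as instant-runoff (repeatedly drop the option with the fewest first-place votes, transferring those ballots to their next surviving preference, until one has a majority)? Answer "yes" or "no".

yes

Anti-plurality — last-place votes: Amara 117, Nadia 371, Mei 202, Aisha 299, Zara 275. Winner: Amara.
Instant-runoff — R1 Amara 275, Nadia 299, Mei 216, Aisha 474, Zara 0 (Zara out); R2 Amara 275, Nadia 299, Mei 216, Aisha 474 (Mei out); R3 Amara 491, Nadia 299, Aisha 474 (Nadia out); R4 Amara 790, Aisha 474 (Amara winner). Winner: Amara.
The two methods agree.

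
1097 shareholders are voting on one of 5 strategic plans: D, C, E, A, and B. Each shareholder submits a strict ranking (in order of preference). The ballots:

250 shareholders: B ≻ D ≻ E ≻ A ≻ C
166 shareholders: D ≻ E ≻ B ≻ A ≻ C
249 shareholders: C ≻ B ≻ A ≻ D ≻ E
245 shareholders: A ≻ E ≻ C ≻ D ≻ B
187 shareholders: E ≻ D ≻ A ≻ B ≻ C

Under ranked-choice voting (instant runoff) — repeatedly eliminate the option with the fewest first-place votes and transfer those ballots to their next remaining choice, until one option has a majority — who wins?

E

Round 1: D 166, C 249, E 187, A 245, B 250. Eliminate D.
Round 2: C 249, E 353, A 245, B 250. Eliminate A.
Round 3: C 249, E 598, B 250. E has a majority.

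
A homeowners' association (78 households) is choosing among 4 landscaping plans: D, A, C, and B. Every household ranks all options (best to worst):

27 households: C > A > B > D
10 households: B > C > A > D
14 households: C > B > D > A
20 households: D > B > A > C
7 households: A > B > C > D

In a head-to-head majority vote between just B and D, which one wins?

B

Voters preferring B to D: 58; preferring D to B: 20.
B wins the head-to-head.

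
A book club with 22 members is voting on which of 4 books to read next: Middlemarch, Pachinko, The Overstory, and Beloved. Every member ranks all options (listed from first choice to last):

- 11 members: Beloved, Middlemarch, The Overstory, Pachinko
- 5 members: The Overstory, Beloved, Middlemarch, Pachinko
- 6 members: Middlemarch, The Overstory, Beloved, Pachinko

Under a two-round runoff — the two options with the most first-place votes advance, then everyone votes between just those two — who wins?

Round 1 first-place votes: Middlemarch 6, Pachinko 0, The Overstory 5, Beloved 11.
Beloved and Middlemarch advance.
Runoff: Beloved is preferred to Middlemarch by 16 voters; Middlemarch by 6.
Beloved wins the runoff.

Beloved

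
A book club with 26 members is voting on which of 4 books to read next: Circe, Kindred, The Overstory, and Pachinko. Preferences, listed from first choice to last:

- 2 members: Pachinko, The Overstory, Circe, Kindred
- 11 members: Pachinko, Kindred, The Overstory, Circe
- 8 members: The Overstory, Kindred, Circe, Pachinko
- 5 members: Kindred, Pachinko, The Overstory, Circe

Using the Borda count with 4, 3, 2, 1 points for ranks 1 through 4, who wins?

Circe: 2·2 + 11·1 + 8·2 + 5·1 = 36
Kindred: 2·1 + 11·3 + 8·3 + 5·4 = 79
The Overstory: 2·3 + 11·2 + 8·4 + 5·2 = 70
Pachinko: 2·4 + 11·4 + 8·1 + 5·3 = 75
Kindred has the highest Borda score (79).

Kindred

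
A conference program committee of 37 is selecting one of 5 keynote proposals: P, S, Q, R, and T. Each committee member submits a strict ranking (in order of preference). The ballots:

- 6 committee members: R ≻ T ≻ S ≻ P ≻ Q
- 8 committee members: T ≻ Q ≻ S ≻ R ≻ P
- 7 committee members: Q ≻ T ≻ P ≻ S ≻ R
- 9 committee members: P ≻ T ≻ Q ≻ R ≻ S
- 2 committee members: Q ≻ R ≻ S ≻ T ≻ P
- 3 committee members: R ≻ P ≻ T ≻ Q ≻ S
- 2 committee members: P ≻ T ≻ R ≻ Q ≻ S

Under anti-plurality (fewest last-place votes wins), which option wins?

T

Last-place votes: P 10, S 14, Q 6, R 7, T 0.
T is ranked last by the fewest voters, so T wins.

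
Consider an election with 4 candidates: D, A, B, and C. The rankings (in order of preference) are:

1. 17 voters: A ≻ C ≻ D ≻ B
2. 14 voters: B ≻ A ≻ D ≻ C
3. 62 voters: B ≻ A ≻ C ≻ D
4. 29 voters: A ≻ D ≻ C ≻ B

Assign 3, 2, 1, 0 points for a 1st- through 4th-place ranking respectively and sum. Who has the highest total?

A

D: 17·1 + 14·1 + 62·0 + 29·2 = 89
A: 17·3 + 14·2 + 62·2 + 29·3 = 290
B: 17·0 + 14·3 + 62·3 + 29·0 = 228
C: 17·2 + 14·0 + 62·1 + 29·1 = 125
A has the highest Borda score (290).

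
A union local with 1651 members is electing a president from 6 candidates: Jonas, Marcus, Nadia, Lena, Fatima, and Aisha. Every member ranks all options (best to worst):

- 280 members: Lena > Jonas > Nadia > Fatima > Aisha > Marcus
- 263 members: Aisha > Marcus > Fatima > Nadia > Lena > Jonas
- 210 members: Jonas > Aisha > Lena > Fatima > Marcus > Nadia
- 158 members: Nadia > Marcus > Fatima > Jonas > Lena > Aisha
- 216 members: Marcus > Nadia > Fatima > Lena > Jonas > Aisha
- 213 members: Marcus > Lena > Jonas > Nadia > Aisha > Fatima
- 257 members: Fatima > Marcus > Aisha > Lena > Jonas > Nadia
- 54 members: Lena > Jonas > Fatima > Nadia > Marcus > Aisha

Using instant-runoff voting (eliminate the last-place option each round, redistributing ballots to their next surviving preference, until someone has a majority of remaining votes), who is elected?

Marcus

Round 1: Jonas 210, Marcus 429, Nadia 158, Lena 334, Fatima 257, Aisha 263. Eliminate Nadia.
Round 2: Jonas 210, Marcus 587, Lena 334, Fatima 257, Aisha 263. Eliminate Jonas.
Round 3: Marcus 587, Lena 334, Fatima 257, Aisha 473. Eliminate Fatima.
Round 4: Marcus 844, Lena 334, Aisha 473. Marcus has a majority.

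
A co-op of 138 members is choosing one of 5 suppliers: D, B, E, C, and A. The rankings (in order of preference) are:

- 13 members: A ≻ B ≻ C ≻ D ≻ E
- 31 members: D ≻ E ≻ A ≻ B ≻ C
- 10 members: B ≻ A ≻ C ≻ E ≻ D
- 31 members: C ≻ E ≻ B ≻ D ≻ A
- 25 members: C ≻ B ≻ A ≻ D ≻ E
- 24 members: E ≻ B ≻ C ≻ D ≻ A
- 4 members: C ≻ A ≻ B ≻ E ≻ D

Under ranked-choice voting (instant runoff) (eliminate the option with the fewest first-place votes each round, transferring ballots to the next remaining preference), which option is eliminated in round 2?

A

Round 1: D 31, B 10, E 24, C 60, A 13. Eliminate B.
Round 2: D 31, E 24, C 60, A 23. Eliminate A.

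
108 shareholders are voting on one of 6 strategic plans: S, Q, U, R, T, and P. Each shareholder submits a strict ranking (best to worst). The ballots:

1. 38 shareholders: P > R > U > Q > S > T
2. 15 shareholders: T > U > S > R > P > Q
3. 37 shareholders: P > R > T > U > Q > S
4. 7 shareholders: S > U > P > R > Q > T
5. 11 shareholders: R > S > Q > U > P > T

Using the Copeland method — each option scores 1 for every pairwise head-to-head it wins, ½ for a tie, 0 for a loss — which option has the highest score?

S: beats T; loses to Q, U, R, and P → score 1.
Q: beats S and T; loses to U, R, and P → score 2.
U: beats S, Q, and T; loses to R and P → score 3.
R: beats S, Q, U, and T; loses to P → score 4.
T: loses to S, Q, U, R, and P → score 0.
P: beats S, Q, U, R, and T → score 5.
P has the best pairwise record.

P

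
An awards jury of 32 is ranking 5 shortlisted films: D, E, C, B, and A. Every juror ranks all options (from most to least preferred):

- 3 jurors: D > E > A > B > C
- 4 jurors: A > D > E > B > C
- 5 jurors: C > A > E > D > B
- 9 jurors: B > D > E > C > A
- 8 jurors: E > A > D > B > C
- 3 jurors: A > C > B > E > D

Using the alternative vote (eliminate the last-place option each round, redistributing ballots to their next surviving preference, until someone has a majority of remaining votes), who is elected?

E

Round 1: D 3, E 8, C 5, B 9, A 7. Eliminate D.
Round 2: E 11, C 5, B 9, A 7. Eliminate C.
Round 3: E 11, B 9, A 12. Eliminate B.
Round 4: E 20, A 12. E has a majority.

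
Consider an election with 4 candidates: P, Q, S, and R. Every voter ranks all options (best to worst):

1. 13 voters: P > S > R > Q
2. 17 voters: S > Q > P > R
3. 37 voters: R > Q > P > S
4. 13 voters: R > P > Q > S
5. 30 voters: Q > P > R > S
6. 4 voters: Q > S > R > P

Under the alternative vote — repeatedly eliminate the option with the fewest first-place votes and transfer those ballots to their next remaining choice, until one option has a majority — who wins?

R

Round 1: P 13, Q 34, S 17, R 50. Eliminate P.
Round 2: Q 34, S 30, R 50. Eliminate S.
Round 3: Q 51, R 63. R has a majority.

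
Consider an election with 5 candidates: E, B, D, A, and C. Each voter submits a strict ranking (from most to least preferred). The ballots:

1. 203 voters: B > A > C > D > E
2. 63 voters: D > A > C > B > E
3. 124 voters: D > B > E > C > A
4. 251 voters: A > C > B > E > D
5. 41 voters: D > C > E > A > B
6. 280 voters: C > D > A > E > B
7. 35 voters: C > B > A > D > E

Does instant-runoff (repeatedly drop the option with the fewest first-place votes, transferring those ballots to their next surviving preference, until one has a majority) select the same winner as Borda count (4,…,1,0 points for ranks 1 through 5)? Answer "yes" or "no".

no

Instant-runoff — R1 E 0, B 203, D 228, A 251, C 315 (E out); R2 B 203, D 228, A 251, C 315 (B out); R3 D 228, A 454, C 315 (D out); R4 A 517, C 480 (A winner). Winner: A.
Borda — scores: E 861, B 1854, D 1990, A 2473, C 2792. Winner: C.
The two methods disagree.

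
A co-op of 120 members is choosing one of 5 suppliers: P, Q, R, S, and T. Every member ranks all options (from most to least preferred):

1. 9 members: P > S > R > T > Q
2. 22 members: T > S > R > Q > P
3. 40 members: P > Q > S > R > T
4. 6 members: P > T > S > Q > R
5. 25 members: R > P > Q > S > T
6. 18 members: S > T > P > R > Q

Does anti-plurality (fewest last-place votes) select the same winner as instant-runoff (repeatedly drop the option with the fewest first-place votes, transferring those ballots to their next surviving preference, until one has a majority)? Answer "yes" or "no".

no

Anti-plurality — last-place votes: P 22, Q 27, R 6, S 0, T 65. Winner: S.
Instant-runoff — R1 P 55, Q 0, R 25, S 18, T 22 (Q out); R2 P 55, R 25, S 18, T 22 (S out); R3 P 55, R 25, T 40 (R out); R4 P 80, T 40 (P winner). Winner: P.
The two methods disagree.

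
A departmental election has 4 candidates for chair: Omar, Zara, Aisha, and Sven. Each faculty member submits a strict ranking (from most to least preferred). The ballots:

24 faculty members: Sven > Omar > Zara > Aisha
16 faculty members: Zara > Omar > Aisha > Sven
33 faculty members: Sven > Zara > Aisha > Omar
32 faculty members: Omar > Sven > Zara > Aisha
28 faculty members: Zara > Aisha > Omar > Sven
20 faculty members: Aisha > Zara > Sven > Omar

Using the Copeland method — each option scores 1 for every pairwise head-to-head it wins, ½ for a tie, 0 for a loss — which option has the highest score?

Omar: loses to Zara, Aisha, and Sven → score 0.
Zara: beats Omar and Aisha; loses to Sven → score 2.
Aisha: beats Omar; loses to Zara and Sven → score 1.
Sven: beats Omar, Zara, and Aisha → score 3.
Sven has the best pairwise record.

Sven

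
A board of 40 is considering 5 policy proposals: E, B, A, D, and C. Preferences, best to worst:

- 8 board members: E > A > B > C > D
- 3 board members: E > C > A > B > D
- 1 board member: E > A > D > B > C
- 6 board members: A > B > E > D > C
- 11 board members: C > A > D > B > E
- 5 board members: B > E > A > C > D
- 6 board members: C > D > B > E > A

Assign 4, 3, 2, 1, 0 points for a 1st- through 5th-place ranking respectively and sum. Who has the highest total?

E: 8·4 + 3·4 + 1·4 + 6·2 + 11·0 + 5·3 + 6·1 = 81
B: 8·2 + 3·1 + 1·1 + 6·3 + 11·1 + 5·4 + 6·2 = 81
A: 8·3 + 3·2 + 1·3 + 6·4 + 11·3 + 5·2 + 6·0 = 100
D: 8·0 + 3·0 + 1·2 + 6·1 + 11·2 + 5·0 + 6·3 = 48
C: 8·1 + 3·3 + 1·0 + 6·0 + 11·4 + 5·1 + 6·4 = 90
A has the highest Borda score (100).

A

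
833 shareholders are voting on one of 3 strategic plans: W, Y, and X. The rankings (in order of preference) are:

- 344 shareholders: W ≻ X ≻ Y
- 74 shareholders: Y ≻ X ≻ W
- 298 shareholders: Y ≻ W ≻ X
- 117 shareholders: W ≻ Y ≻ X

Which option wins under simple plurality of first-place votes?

First-place votes: W 461, Y 372, X 0.
W has the most first-place votes.

W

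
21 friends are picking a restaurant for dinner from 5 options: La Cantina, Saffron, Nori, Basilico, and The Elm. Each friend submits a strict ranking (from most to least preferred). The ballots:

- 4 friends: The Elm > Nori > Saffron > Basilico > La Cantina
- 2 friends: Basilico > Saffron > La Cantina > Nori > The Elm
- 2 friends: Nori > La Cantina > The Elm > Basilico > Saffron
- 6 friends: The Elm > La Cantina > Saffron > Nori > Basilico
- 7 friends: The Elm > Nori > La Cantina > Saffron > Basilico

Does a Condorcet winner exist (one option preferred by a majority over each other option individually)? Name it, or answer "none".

The Elm

The Elm vs La Cantina: 17–4 for The Elm.
The Elm vs Saffron: 19–2 for The Elm.
The Elm vs Nori: 17–4 for The Elm.
The Elm vs Basilico: 19–2 for The Elm.
The Elm beats every other option head-to-head.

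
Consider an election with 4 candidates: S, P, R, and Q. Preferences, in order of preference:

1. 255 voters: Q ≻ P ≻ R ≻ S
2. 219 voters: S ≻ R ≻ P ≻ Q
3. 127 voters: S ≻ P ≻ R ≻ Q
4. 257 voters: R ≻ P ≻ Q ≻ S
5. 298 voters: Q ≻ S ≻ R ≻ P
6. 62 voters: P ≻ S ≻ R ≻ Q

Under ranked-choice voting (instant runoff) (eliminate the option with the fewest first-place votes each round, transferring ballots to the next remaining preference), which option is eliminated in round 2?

Round 1: S 346, P 62, R 257, Q 553. Eliminate P.
Round 2: S 408, R 257, Q 553. Eliminate R.

R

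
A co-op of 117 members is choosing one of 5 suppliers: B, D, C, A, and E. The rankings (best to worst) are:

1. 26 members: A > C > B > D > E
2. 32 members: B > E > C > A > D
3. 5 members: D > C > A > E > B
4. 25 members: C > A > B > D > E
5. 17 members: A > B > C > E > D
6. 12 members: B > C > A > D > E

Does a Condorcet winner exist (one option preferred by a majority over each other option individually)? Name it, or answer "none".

Checking pairwise contests:
A beats B 73–44.
B beats D 112–5.
B beats C 61–56.
C beats A 74–43.
B beats E 112–5.
Every option loses at least one head-to-head, so there is no Condorcet winner.

none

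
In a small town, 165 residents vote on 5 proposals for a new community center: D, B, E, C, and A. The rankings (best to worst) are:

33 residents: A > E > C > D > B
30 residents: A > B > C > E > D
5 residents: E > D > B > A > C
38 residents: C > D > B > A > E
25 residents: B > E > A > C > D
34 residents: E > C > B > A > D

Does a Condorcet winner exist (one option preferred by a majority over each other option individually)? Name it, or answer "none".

Checking pairwise contests:
B beats D 89–76.
C beats B 105–60.
B beats E 93–72.
E beats C 97–68.
B beats A 102–63.
Every option loses at least one head-to-head, so there is no Condorcet winner.

none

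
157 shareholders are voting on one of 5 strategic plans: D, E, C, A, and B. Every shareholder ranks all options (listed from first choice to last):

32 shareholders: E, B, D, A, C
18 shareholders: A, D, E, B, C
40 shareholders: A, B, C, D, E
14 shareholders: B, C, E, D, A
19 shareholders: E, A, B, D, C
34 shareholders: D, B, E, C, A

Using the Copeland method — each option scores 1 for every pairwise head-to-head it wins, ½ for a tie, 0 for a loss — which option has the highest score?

D: beats E, C, and A; loses to B → score 3.
E: beats C and A; loses to D and B → score 2.
C: loses to D, E, A, and B → score 0.
A: beats C; loses to D, E, and B → score 1.
B: beats D, E, C, and A → score 4.
B has the best pairwise record.

B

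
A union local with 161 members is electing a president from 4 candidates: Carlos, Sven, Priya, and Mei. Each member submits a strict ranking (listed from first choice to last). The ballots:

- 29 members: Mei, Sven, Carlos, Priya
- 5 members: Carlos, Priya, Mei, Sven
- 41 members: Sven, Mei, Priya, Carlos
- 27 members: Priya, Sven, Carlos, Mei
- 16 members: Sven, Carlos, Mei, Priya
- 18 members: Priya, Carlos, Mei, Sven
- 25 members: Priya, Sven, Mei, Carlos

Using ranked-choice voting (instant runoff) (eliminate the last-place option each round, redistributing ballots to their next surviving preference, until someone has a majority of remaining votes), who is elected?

Sven

Round 1: Carlos 5, Sven 57, Priya 70, Mei 29. Eliminate Carlos.
Round 2: Sven 57, Priya 75, Mei 29. Eliminate Mei.
Round 3: Sven 86, Priya 75. Sven has a majority.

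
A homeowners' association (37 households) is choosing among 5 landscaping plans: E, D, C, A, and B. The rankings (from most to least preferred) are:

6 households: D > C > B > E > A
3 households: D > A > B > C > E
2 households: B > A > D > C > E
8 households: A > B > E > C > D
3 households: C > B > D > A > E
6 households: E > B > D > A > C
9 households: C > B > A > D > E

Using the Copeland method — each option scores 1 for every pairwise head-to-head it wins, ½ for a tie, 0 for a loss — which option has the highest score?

E: loses to D, C, A, and B → score 0.
D: beats E; loses to C, A, and B → score 1.
C: beats E and D; loses to A and B → score 2.
A: beats E, D, and C; loses to B → score 3.
B: beats E, D, C, and A → score 4.
B has the best pairwise record.

B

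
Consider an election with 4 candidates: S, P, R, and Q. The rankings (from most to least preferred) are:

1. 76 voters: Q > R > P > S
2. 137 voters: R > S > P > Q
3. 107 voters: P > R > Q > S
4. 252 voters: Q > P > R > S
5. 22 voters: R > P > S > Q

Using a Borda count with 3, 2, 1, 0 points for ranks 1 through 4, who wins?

R

S: 76·0 + 137·2 + 107·0 + 252·0 + 22·1 = 296
P: 76·1 + 137·1 + 107·3 + 252·2 + 22·2 = 1082
R: 76·2 + 137·3 + 107·2 + 252·1 + 22·3 = 1095
Q: 76·3 + 137·0 + 107·1 + 252·3 + 22·0 = 1091
R has the highest Borda score (1095).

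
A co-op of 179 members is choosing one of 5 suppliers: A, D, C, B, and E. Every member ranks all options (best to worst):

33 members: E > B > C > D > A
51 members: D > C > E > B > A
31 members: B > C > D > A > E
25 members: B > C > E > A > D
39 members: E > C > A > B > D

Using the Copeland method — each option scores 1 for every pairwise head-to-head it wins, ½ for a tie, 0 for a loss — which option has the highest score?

C

A: loses to D, C, B, and E → score 0.
D: beats A; loses to C, B, and E → score 1.
C: beats A, D, B, and E → score 4.
B: beats A and D; loses to C and E → score 2.
E: beats A, D, and B; loses to C → score 3.
C has the best pairwise record.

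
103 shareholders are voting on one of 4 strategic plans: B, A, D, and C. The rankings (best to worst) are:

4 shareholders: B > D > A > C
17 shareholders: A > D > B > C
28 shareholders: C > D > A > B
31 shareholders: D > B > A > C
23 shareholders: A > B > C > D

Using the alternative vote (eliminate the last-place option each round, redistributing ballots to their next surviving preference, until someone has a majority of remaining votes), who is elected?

D

Round 1: B 4, A 40, D 31, C 28. Eliminate B.
Round 2: A 40, D 35, C 28. Eliminate C.
Round 3: A 40, D 63. D has a majority.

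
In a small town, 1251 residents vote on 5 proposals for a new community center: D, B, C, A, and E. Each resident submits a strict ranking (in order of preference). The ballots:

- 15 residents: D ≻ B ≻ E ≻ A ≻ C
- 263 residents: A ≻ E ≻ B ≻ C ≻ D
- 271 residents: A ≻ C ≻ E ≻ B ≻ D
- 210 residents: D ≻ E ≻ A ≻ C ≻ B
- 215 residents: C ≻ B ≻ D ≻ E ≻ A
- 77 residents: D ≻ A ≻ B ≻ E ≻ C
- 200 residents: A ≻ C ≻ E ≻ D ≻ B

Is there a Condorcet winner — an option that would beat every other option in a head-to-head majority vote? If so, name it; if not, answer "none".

A vs D: 734–517 for A.
A vs B: 1021–230 for A.
A vs C: 1036–215 for A.
A vs E: 811–440 for A.
A beats every other option head-to-head.

A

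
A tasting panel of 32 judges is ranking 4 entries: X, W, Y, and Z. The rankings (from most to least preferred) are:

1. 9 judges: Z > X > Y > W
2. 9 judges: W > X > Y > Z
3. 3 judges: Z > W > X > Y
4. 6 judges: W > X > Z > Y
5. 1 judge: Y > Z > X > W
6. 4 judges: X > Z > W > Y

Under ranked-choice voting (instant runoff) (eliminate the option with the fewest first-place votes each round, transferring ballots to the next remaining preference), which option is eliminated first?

Round 1: X 4, W 15, Y 1, Z 12. Eliminate Y.

Y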